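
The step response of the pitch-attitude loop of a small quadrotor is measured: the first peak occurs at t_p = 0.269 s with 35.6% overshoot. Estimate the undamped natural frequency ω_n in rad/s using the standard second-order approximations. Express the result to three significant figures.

ζ from %OS: ζ = |ln 0.356|/√(π²+ln²0.356) = 0.312.
t_p = π/ω_d ⇒ ω_d = 11.7 rad/s; then ω_n = ω_d/√(1−ζ²) = 12.3 rad/s.

ω_n ≈ 12.3 rad/s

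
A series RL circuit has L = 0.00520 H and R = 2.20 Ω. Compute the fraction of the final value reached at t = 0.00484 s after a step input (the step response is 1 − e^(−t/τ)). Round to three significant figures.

y/y_∞ ≈ 0.871

τ = L/R = 0.00520/2.20 = 0.00236 s.
y(t)/y_∞ = 1 − e^(−t/τ) = 1 − e^(−0.00484/0.00236) = 1 − e^(−2.05) = 0.871.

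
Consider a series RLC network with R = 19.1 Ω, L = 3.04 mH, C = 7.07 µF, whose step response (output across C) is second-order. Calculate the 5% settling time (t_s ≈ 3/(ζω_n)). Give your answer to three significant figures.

t_s ≈ 0.000955 s

For a series RLC circuit (capacitor voltage as output), ω_n = 1/√(LC) = 1/√(3.04 mH · 7.07 µF) = 6820 rad/s.
ζ = (R/2)·√(C/L) = (19.1/2)·√(7.07 µF/3.04 mH) = 0.461.
t_s ≈ 3/(ζω_n) = 0.000955 s.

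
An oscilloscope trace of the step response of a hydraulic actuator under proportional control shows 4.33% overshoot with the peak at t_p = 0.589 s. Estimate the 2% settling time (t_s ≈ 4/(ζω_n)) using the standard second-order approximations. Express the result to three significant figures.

t_s ≈ 0.750 s

ζ from %OS: ζ = |ln 0.0433|/√(π²+ln²0.0433) = 0.707.
t_p = π/ω_d ⇒ ω_d = 5.33 rad/s; then ω_n = ω_d/√(1−ζ²) = 7.54 rad/s.
t_s ≈ 4/(ζω_n) = 4/(0.707·7.54) = 0.750 s.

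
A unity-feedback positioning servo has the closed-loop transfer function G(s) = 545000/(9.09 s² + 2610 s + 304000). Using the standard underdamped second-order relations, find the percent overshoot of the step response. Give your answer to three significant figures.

Dividing through by 9.09: denominator becomes s² + 287.1 s + 33440.
So ω_n = √33440 = 183 rad/s and ζ = 287.1/(2·183) = 0.785.
%OS = 100·exp(−πζ/√(1−ζ²)) = 1.87%.

%OS ≈ 1.87%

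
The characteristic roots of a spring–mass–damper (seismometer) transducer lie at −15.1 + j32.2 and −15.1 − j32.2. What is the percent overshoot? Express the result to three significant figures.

With σ = 15.1, ω_d = 32.2: ω_n = √(σ²+ω_d²) = 35.6 rad/s, ζ = σ/ω_n = 0.425.
%OS = 100·exp(−πζ/√(1−ζ²)) = 22.9%.

%OS ≈ 22.9%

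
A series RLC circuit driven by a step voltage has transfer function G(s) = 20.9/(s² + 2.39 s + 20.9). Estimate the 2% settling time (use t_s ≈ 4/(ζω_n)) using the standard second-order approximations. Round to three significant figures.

ω_n = √20.9 = 4.57 rad/s; ζ = 2.39/(2·4.57) = 0.261.
t_s ≈ 4/(ζω_n) = 4/(0.261·4.57) = 3.35 s.

t_s ≈ 3.35 s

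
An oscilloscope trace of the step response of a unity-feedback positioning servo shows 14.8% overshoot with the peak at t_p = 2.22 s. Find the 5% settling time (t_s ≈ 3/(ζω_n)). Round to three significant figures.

t_s ≈ 3.49 s

The overshoot fixes ζ = −ln(OS)/√(π²+ln²(OS)) = 0.520.
t_p = π/ω_d ⇒ ω_d = 1.42 rad/s; then ω_n = ω_d/√(1−ζ²) = 1.66 rad/s.
t_s ≈ 3/(ζω_n) = 3/(0.520·1.66) = 3.49 s.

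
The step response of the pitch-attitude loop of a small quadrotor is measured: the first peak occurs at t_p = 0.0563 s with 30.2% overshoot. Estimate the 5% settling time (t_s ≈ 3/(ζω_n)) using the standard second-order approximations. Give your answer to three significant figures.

The overshoot fixes ζ = −ln(OS)/√(π²+ln²(OS)) = 0.356.
t_p = π/ω_d ⇒ ω_d = 55.8 rad/s; then ω_n = ω_d/√(1−ζ²) = 59.7 rad/s.
t_s ≈ 3/(ζω_n) = 3/(0.356·59.7) = 0.141 s.

t_s ≈ 0.141 s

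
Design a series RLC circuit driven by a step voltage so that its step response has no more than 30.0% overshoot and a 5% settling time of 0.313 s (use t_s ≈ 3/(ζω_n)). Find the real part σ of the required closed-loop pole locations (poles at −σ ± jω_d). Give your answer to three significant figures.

σ ≈ 9.58

The settling-time spec alone fixes σ = ζω_n = 3/t_s = 3/0.313 = 9.58.
(Overshoot then fixes ζ = 0.358 and hence ω_d = σ·√(1−ζ²)/ζ = 25.0 rad/s.)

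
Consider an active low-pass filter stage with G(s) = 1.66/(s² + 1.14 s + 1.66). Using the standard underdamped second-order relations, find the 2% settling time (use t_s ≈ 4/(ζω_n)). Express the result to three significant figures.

t_s ≈ 7.02 s

Matching coefficients with s² + 2ζω_n s + ω_n² gives ω_n² = 1.66 ⇒ ω_n = 1.29 rad/s, and ζ = 1.14/(2ω_n) = 0.442.
t_s ≈ 4/(ζω_n) = 4/(0.442·1.29) = 7.02 s.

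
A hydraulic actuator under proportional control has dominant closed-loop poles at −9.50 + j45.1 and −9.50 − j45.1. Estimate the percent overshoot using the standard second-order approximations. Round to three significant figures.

%OS ≈ 51.6%

|pole| = ω_n = √(9.50² + 45.1²) = 46.1 rad/s; ζ = cos θ = σ/ω_n = 0.206.
Overshoot: exp(−π·0.206/√(1−0.206²)) = 0.516, i.e. 51.6%.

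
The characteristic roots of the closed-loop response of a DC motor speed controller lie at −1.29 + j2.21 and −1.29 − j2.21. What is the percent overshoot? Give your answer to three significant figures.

%OS ≈ 16.0%

|pole| = ω_n = √(1.29² + 2.21²) = 2.56 rad/s; ζ = cos θ = σ/ω_n = 0.504.
Overshoot: exp(−π·0.504/√(1−0.504²)) = 0.160, i.e. 16.0%.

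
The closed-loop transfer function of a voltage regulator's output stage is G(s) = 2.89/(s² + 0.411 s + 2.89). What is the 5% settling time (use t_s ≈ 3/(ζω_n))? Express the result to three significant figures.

Matching coefficients with s² + 2ζω_n s + ω_n² gives ω_n² = 2.89 ⇒ ω_n = 1.70 rad/s, and ζ = 0.411/(2ω_n) = 0.121.
t_s ≈ 3/(ζω_n) = 3/(0.121·1.70) = 14.6 s.

t_s ≈ 14.6 s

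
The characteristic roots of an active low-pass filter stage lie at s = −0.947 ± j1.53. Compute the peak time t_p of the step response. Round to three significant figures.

t_p = π/ω_d with ω_d = 1.53 (the imaginary part), so t_p = 2.05 s.

t_p ≈ 2.05 s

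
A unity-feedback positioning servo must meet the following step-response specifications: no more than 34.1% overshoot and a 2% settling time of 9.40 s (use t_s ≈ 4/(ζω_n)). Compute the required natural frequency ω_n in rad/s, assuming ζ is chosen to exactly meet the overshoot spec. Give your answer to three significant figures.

From %OS = 100·exp(−πζ/√(1−ζ²)), invert to get ζ = −ln(OS)/√(π² + ln²(OS)) with OS = 0.341.
−ln 0.341 = 1.076, so ζ = 1.076/√(π² + 1.158) = 0.324.
From t_s ≈ 4/(ζω_n): ω_n = 4/(ζ·t_s) = 4/(0.324·9.40) = 1.31 rad/s.

ω_n ≈ 1.31 rad/s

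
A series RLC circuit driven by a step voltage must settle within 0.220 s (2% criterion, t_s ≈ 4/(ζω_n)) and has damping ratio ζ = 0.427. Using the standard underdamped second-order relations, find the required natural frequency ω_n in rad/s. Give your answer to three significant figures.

Rearranging t_s ≈ 4/(ζω_n) gives ω_n = 4/(ζ·t_s) = 4/(0.427 × 0.220) = 42.6 rad/s.

ω_n ≈ 42.6 rad/s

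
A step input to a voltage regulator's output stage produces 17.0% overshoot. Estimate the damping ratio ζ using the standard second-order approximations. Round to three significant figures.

ζ = −ln(OS)/√(π² + (ln OS)²). With OS = 0.170, ln OS = −1.772 and ζ = 1.772/3.607 = 0.491.

ζ ≈ 0.491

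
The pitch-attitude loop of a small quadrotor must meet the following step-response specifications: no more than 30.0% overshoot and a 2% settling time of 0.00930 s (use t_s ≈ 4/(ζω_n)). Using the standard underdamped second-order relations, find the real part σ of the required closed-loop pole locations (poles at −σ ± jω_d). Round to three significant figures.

σ ≈ 430

The settling-time spec alone fixes σ = ζω_n = 4/t_s = 4/0.00930 = 430.
(Overshoot then fixes ζ = 0.358 and hence ω_d = σ·√(1−ζ²)/ζ = 1120 rad/s.)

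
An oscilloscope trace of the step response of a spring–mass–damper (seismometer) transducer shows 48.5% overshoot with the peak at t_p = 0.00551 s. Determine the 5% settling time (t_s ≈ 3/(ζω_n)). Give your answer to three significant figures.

ζ from %OS: ζ = |ln 0.485|/√(π²+ln²0.485) = 0.224.
t_p = π/ω_d ⇒ ω_d = 570 rad/s; then ω_n = ω_d/√(1−ζ²) = 585 rad/s.
t_s ≈ 3/(ζω_n) = 3/(0.224·585) = 0.0228 s.

t_s ≈ 0.0228 s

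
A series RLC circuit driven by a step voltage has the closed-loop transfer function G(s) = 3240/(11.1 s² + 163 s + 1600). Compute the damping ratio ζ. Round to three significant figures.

Dividing through by 11.1: denominator becomes s² + 14.68 s + 144.1.
So ω_n = √144.1 = 12.0 rad/s and ζ = 14.68/(2·12.0) = 0.612.

ζ ≈ 0.612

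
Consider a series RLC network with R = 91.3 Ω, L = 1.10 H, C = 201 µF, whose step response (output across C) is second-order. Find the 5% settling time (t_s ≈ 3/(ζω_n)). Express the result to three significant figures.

For a series RLC circuit (capacitor voltage as output), ω_n = 1/√(LC) = 1/√(1.10 H · 201 µF) = 67.3 rad/s.
ζ = (R/2)·√(C/L) = (91.3/2)·√(201 µF/1.10 H) = 0.617.
t_s ≈ 3/(ζω_n) = 0.0723 s.

t_s ≈ 0.0723 s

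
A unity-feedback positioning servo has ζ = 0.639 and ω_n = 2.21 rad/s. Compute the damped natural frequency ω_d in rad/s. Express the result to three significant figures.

ω_d ≈ 1.70 rad/s

ω_d = ω_n√(1−ζ²) = 2.21·√0.592 = 1.70 rad/s.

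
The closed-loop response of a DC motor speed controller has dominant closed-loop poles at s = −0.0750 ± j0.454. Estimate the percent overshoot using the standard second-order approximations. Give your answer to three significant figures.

With σ = 0.0750, ω_d = 0.454: ω_n = √(σ²+ω_d²) = 0.460 rad/s, ζ = σ/ω_n = 0.163.
Overshoot: exp(−π·0.163/√(1−0.163²)) = 0.595, i.e. 59.5%.

%OS ≈ 59.5%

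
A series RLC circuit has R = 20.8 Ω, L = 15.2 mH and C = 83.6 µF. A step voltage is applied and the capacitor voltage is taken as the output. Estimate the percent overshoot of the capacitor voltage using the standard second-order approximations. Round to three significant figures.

For a series RLC circuit (capacitor voltage as output), ω_n = 1/√(LC) = 1/√(15.2 mH · 83.6 µF) = 887 rad/s.
ζ = (R/2)·√(C/L) = (20.8/2)·√(83.6 µF/15.2 mH) = 0.771.
Overshoot: exp(−π·0.771/√(1−0.771²)) = 0.0222, i.e. 2.22%.

%OS ≈ 2.22%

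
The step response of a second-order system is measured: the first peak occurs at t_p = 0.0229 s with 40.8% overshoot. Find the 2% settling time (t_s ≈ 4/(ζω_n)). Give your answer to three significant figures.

t_s ≈ 0.102 s

From the overshoot, ζ = −ln(OS)/√(π²+ln²(OS)) = 0.274.
From t_p = π/ω_d, ω_d = π/0.0229 = 137 rad/s, so ω_n = ω_d/√(1−ζ²) = 143 rad/s.
t_s ≈ 4/(ζω_n) = 4/(0.274·143) = 0.102 s.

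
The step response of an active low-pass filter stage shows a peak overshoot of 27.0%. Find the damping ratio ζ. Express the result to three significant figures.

ζ ≈ 0.385

From %OS = 100·exp(−πζ/√(1−ζ²)), invert to get ζ = −ln(OS)/√(π² + ln²(OS)) with OS = 0.270.
−ln 0.270 = 1.309, so ζ = 1.309/√(π² + 1.714) = 0.385.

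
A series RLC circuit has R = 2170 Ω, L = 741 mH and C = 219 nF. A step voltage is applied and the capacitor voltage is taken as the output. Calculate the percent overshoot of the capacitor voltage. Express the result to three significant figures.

For a series RLC circuit (capacitor voltage as output), ω_n = 1/√(LC) = 1/√(741 mH · 219 nF) = 2480 rad/s.
ζ = (R/2)·√(C/L) = (2170/2)·√(219 nF/741 mH) = 0.590.
%OS = 100 e^{−πζ/√(1−ζ²)} with ζ = 0.590 gives 10.1%.

%OS ≈ 10.1%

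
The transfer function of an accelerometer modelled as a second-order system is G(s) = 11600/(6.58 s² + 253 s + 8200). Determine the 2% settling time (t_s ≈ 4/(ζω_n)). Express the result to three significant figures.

Dividing through by 6.58: denominator becomes s² + 38.45 s + 1246.
So ω_n = √1246 = 35.3 rad/s and ζ = 38.45/(2·35.3) = 0.545.
t_s ≈ 4/(ζω_n) = 0.208 s.

t_s ≈ 0.208 s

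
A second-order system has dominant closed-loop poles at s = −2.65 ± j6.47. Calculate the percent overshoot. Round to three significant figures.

%OS ≈ 27.6%

|pole| = ω_n = √(2.65² + 6.47²) = 6.99 rad/s; ζ = cos θ = σ/ω_n = 0.379.
%OS = 100·exp(−πζ/√(1−ζ²)) = 27.6%.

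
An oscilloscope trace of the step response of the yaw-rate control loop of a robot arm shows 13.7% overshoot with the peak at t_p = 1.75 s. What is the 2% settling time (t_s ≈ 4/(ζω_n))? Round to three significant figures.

The overshoot fixes ζ = −ln(OS)/√(π²+ln²(OS)) = 0.535.
From t_p = π/ω_d, ω_d = π/1.75 = 1.80 rad/s, so ω_n = ω_d/√(1−ζ²) = 2.12 rad/s.
t_s ≈ 4/(ζω_n) = 4/(0.535·2.12) = 3.52 s.

t_s ≈ 3.52 s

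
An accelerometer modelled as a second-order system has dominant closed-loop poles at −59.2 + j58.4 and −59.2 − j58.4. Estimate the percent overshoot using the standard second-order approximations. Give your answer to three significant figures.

%OS ≈ 4.14%

With σ = 59.2, ω_d = 58.4: ω_n = √(σ²+ω_d²) = 83.2 rad/s, ζ = σ/ω_n = 0.712.
%OS = 100 e^{−πζ/√(1−ζ²)} with ζ = 0.712 gives 4.14%.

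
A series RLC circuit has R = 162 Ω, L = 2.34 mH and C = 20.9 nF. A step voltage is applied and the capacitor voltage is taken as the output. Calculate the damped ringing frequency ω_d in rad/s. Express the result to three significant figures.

ω_d ≈ 139000 rad/s

For a series RLC circuit (capacitor voltage as output), ω_n = 1/√(LC) = 1/√(2.34 mH · 20.9 nF) = 143000 rad/s.
ζ = (R/2)·√(C/L) = (162/2)·√(20.9 nF/2.34 mH) = 0.242.
ω_d = ω_n√(1−ζ²) = 139000 rad/s.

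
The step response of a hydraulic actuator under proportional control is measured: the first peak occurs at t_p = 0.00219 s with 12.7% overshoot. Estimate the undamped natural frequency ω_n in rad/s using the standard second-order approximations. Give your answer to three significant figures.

ζ from %OS: ζ = |ln 0.127|/√(π²+ln²0.127) = 0.549.
t_p = π/ω_d ⇒ ω_d = 1430 rad/s; then ω_n = ω_d/√(1−ζ²) = 1720 rad/s.

ω_n ≈ 1720 rad/s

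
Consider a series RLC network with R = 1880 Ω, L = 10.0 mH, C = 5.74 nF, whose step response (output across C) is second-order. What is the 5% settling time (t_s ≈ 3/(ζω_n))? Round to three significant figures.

For a series RLC circuit (capacitor voltage as output), ω_n = 1/√(LC) = 1/√(10.0 mH · 5.74 nF) = 132000 rad/s.
ζ = (R/2)·√(C/L) = (1880/2)·√(5.74 nF/10.0 mH) = 0.712.
t_s ≈ 3/(ζω_n) = 0.0000319 s.

t_s ≈ 0.0000319 s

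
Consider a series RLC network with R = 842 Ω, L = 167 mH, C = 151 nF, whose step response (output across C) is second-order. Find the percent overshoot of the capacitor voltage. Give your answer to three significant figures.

For a series RLC circuit (capacitor voltage as output), ω_n = 1/√(LC) = 1/√(167 mH · 151 nF) = 6300 rad/s.
ζ = (R/2)·√(C/L) = (842/2)·√(151 nF/167 mH) = 0.400.
%OS = 100·exp(−πζ/√(1−ζ²)) = 25.3%.

%OS ≈ 25.3%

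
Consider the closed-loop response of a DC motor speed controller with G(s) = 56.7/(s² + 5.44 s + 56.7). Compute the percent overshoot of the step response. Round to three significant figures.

Comparing the denominator to s² + 2ζω_n s + ω_n²: ω_n = √56.7 = 7.53 rad/s, and 2ζω_n = 5.44 so ζ = 5.44/(2·7.53) = 0.361.
Overshoot: exp(−π·0.361/√(1−0.361²)) = 0.296, i.e. 29.6%.

%OS ≈ 29.6%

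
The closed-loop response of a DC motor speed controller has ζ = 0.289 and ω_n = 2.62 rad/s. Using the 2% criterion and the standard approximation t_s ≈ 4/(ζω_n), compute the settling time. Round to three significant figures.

t_s ≈ 5.28 s

t_s ≈ 4/(ζω_n) = 4/(0.289 × 2.62) = 5.28 s.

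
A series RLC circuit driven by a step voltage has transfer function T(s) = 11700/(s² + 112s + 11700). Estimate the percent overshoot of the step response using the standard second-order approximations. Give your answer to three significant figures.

%OS ≈ 14.9%

ω_n = √11700 = 108 rad/s; ζ = 112/(2·108) = 0.518.
%OS = 100·exp(−πζ/√(1−ζ²)) = 14.9%.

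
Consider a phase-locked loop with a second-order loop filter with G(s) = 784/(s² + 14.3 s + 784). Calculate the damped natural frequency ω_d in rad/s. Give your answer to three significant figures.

Matching coefficients with s² + 2ζω_n s + ω_n² gives ω_n² = 784 ⇒ ω_n = 28.0 rad/s, and ζ = 14.3/(2ω_n) = 0.255.
ω_d = ω_n√(1−ζ²) = 27.1 rad/s.

ω_d ≈ 27.1 rad/s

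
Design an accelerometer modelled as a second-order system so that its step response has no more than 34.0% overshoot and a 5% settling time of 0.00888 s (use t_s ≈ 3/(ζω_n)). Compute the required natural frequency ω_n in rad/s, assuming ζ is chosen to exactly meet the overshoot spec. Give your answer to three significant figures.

ω_n ≈ 1040 rad/s

ζ = −ln(OS)/√(π² + (ln OS)²). With OS = 0.340, ln OS = −1.079 and ζ = 1.079/3.322 = 0.325.
From t_s ≈ 3/(ζω_n): ω_n = 3/(ζ·t_s) = 3/(0.325·0.00888) = 1040 rad/s.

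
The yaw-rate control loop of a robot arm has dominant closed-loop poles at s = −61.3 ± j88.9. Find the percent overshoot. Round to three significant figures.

%OS ≈ 11.5%

With σ = 61.3, ω_d = 88.9: ω_n = √(σ²+ω_d²) = 108 rad/s, ζ = σ/ω_n = 0.568.
Overshoot: exp(−π·0.568/√(1−0.568²)) = 0.115, i.e. 11.5%.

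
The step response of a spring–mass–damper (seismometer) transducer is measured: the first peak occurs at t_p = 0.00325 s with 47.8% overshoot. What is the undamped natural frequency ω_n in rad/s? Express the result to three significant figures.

ω_n ≈ 993 rad/s

From the overshoot, ζ = −ln(OS)/√(π²+ln²(OS)) = 0.229.
From t_p = π/ω_d, ω_d = π/0.00325 = 967 rad/s, so ω_n = ω_d/√(1−ζ²) = 993 rad/s.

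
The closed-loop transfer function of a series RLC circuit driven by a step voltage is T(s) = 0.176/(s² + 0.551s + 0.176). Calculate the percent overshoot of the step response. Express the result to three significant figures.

Comparing the denominator to s² + 2ζω_n s + ω_n²: ω_n = √0.176 = 0.420 rad/s, and 2ζω_n = 0.551 so ζ = 0.551/(2·0.420) = 0.657.
%OS = 100·exp(−πζ/√(1−ζ²)) = 6.49%.

%OS ≈ 6.49%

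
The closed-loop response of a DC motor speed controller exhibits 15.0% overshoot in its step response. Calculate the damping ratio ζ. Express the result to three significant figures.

Inverting the overshoot relation: ζ = |ln 0.150|/√(π² + ln²0.150) = 0.517.

ζ ≈ 0.517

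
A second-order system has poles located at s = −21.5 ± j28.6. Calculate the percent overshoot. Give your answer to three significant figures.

|pole| = ω_n = √(21.5² + 28.6²) = 35.8 rad/s; ζ = cos θ = σ/ω_n = 0.601.
%OS = 100·exp(−πζ/√(1−ζ²)) = 9.43%.

%OS ≈ 9.43%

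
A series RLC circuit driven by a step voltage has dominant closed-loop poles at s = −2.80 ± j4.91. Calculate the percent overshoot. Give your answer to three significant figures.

|pole| = ω_n = √(2.80² + 4.91²) = 5.65 rad/s; ζ = cos θ = σ/ω_n = 0.495.
Overshoot: exp(−π·0.495/√(1−0.495²)) = 0.167, i.e. 16.7%.

%OS ≈ 16.7%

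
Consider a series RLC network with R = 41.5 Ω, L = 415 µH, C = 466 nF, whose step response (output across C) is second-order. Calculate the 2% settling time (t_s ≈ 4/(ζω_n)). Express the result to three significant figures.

t_s ≈ 0.0000800 s

For a series RLC circuit (capacitor voltage as output), ω_n = 1/√(LC) = 1/√(415 µH · 466 nF) = 71900 rad/s.
ζ = (R/2)·√(C/L) = (41.5/2)·√(466 nF/415 µH) = 0.695.
t_s ≈ 4/(ζω_n) = 0.0000800 s.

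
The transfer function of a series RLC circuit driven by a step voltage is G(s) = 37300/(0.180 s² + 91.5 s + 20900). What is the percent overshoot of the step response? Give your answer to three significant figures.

%OS ≈ 2.97%

Dividing through by 0.180: denominator becomes s² + 508.3 s + 116100.
So ω_n = √116100 = 341 rad/s and ζ = 508.3/(2·341) = 0.746.
%OS = 100 e^{−πζ/√(1−ζ²)} with ζ = 0.746 gives 2.97%.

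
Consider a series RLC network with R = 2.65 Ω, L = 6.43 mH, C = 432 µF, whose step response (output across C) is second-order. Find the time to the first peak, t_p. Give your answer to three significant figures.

t_p ≈ 0.00558 s

For a series RLC circuit (capacitor voltage as output), ω_n = 1/√(LC) = 1/√(6.43 mH · 432 µF) = 600 rad/s.
ζ = (R/2)·√(C/L) = (2.65/2)·√(432 µF/6.43 mH) = 0.343.
ω_d = 600·√(1 − 0.343²) = 564 rad/s. t_p = π/ω_d = 0.00558 s.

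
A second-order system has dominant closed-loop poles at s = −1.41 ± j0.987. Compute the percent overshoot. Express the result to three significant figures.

%OS ≈ 1.12%

|pole| = ω_n = √(1.41² + 0.987²) = 1.72 rad/s; ζ = cos θ = σ/ω_n = 0.819.
Overshoot: exp(−π·0.819/√(1−0.819²)) = 0.0112, i.e. 1.12%.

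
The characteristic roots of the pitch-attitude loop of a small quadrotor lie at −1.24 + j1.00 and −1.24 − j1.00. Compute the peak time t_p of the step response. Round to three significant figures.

t_p = π/ω_d with ω_d = 1.00 (the imaginary part), so t_p = 3.14 s.

t_p ≈ 3.14 s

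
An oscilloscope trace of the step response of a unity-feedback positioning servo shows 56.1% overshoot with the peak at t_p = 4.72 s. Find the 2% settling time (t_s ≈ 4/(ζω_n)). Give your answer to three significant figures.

The overshoot fixes ζ = −ln(OS)/√(π²+ln²(OS)) = 0.181.
t_p = π/ω_d ⇒ ω_d = 0.666 rad/s; then ω_n = ω_d/√(1−ζ²) = 0.677 rad/s.
t_s ≈ 4/(ζω_n) = 4/(0.181·0.677) = 32.7 s.

t_s ≈ 32.7 s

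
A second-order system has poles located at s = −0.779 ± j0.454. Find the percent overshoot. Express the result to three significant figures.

%OS ≈ 0.456%

With σ = 0.779, ω_d = 0.454: ω_n = √(σ²+ω_d²) = 0.902 rad/s, ζ = σ/ω_n = 0.864.
Overshoot: exp(−π·0.864/√(1−0.864²)) = 0.00456, i.e. 0.456%.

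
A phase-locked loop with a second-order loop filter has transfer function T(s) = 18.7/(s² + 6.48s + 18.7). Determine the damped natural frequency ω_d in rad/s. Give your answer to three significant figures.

ω_n = √18.7 = 4.32 rad/s; ζ = 6.48/(2·4.32) = 0.749.
The damped frequency ω_d = ω_n√(1−ζ²) = 2.86 rad/s.

ω_d ≈ 2.86 rad/s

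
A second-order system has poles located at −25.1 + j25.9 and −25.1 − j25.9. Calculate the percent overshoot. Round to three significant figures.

%OS ≈ 4.76%

The poles are at −σ ± jω_d with σ = 25.1 and ω_d = 25.9, so ω_n = √(σ²+ω_d²) = 36.1 rad/s and ζ = σ/ω_n = 0.696.
%OS = 100 e^{−πζ/√(1−ζ²)} with ζ = 0.696 gives 4.76%.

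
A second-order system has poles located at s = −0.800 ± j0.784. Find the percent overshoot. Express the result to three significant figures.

%OS ≈ 4.05%

|pole| = ω_n = √(0.800² + 0.784²) = 1.12 rad/s; ζ = cos θ = σ/ω_n = 0.714.
%OS = 100·exp(−πζ/√(1−ζ²)) = 4.05%.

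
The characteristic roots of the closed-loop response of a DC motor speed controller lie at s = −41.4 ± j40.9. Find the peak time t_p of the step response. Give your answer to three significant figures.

t_p ≈ 0.0768 s

t_p = π/ω_d with ω_d = 40.9 (the imaginary part), so t_p = 0.0768 s.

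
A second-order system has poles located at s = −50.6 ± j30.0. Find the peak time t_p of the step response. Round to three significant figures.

t_p ≈ 0.105 s

t_p = π/ω_d with ω_d = 30.0 (the imaginary part), so t_p = 0.105 s.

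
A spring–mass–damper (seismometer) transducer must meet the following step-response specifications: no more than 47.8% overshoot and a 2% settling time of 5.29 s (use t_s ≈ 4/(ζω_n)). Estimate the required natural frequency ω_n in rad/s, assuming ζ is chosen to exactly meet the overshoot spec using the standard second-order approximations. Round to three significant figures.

ω_n ≈ 3.31 rad/s

Inverting the overshoot relation: ζ = |ln 0.478|/√(π² + ln²0.478) = 0.229.
From t_s ≈ 4/(ζω_n): ω_n = 4/(ζ·t_s) = 4/(0.229·5.29) = 3.31 rad/s.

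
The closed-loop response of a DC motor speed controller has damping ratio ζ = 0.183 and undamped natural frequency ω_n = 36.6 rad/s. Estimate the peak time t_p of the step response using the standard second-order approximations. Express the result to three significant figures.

The damped frequency is ω_d = ω_n√(1−ζ²) = 36.6·√(1−0.0335) = 36.0 rad/s.
Peak time t_p = π/ω_d = π/36.0 = 0.0873 s.

t_p ≈ 0.0873 s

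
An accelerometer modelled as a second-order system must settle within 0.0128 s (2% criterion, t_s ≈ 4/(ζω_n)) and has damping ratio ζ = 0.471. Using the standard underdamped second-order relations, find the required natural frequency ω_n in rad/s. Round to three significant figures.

ω_n ≈ 663 rad/s

Rearranging t_s ≈ 4/(ζω_n) gives ω_n = 4/(ζ·t_s) = 4/(0.471 × 0.0128) = 663 rad/s.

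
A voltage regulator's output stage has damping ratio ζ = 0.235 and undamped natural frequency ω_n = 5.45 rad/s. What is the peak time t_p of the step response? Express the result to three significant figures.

The damped frequency is ω_d = ω_n√(1−ζ²) = 5.45·√(1−0.0552) = 5.30 rad/s.
Peak time t_p = π/ω_d = π/5.30 = 0.593 s.

t_p ≈ 0.593 s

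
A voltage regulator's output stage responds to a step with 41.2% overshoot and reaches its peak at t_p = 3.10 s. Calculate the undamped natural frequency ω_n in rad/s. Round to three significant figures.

ω_n ≈ 1.05 rad/s

The overshoot fixes ζ = −ln(OS)/√(π²+ln²(OS)) = 0.272.
t_p = π/ω_d ⇒ ω_d = 1.01 rad/s; then ω_n = ω_d/√(1−ζ²) = 1.05 rad/s.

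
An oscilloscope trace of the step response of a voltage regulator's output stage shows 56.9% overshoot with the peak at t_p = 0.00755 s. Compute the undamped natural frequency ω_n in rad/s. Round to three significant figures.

ω_n ≈ 423 rad/s

ζ from %OS: ζ = |ln 0.569|/√(π²+ln²0.569) = 0.177.
From t_p = π/ω_d, ω_d = π/0.00755 = 416 rad/s, so ω_n = ω_d/√(1−ζ²) = 423 rad/s.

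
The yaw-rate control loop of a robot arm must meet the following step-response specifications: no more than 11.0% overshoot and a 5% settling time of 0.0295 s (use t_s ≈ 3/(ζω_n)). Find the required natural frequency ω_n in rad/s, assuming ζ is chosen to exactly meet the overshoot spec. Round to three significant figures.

ω_n ≈ 177 rad/s

ζ = −ln(OS)/√(π² + (ln OS)²). With OS = 0.110, ln OS = −2.207 and ζ = 2.207/3.839 = 0.575.
From t_s ≈ 3/(ζω_n): ω_n = 3/(ζ·t_s) = 3/(0.575·0.0295) = 177 rad/s.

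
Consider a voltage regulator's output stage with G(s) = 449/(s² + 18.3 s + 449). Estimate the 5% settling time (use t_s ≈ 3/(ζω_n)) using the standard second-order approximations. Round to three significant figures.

t_s ≈ 0.328 s

Matching coefficients with s² + 2ζω_n s + ω_n² gives ω_n² = 449 ⇒ ω_n = 21.2 rad/s, and ζ = 18.3/(2ω_n) = 0.432.
t_s ≈ 3/(ζω_n) = 3/(0.432·21.2) = 0.328 s.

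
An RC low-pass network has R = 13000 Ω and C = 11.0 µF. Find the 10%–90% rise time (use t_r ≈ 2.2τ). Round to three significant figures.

τ = RC = 13000 × 11.0 µF = 0.143 s.
t_r ≈ 2.2τ = 0.315 s.

t_r ≈ 0.315 s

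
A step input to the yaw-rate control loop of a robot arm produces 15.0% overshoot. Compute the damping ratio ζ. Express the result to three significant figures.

From %OS = 100·exp(−πζ/√(1−ζ²)), invert to get ζ = −ln(OS)/√(π² + ln²(OS)) with OS = 0.150.
−ln 0.150 = 1.897, so ζ = 1.897/√(π² + 3.599) = 0.517.

ζ ≈ 0.517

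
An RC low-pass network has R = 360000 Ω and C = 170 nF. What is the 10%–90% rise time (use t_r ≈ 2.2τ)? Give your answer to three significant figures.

t_r ≈ 0.135 s

τ = RC = 360000 × 170 nF = 0.0612 s.
t_r ≈ 2.2τ = 0.135 s.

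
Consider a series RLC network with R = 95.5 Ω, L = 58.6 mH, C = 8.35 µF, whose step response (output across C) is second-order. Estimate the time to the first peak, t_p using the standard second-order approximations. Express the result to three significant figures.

For a series RLC circuit (capacitor voltage as output), ω_n = 1/√(LC) = 1/√(58.6 mH · 8.35 µF) = 1430 rad/s.
ζ = (R/2)·√(C/L) = (95.5/2)·√(8.35 µF/58.6 mH) = 0.570.
ω_d = 1430·√(1 − 0.570²) = 1170 rad/s. t_p = π/ω_d = 0.00267 s.

t_p ≈ 0.00267 s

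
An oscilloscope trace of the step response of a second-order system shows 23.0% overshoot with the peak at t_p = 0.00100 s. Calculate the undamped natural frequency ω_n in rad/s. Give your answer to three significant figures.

ζ from %OS: ζ = |ln 0.230|/√(π²+ln²0.230) = 0.424.
From t_p = π/ω_d, ω_d = π/0.00100 = 3140 rad/s, so ω_n = ω_d/√(1−ζ²) = 3470 rad/s.

ω_n ≈ 3470 rad/s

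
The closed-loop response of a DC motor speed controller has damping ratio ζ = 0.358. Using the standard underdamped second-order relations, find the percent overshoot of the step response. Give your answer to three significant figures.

%OS ≈ 30.0%

For an underdamped second-order system, %OS = 100·exp(−πζ/√(1−ζ²)).
πζ/√(1−ζ²) = π·0.358/√(1−0.128) = 1.205, so %OS = 100·e^(−1.205) = 30.0%.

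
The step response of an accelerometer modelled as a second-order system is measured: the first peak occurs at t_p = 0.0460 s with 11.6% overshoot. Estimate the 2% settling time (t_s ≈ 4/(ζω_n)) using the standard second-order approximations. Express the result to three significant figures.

t_s ≈ 0.0854 s

ζ from %OS: ζ = |ln 0.116|/√(π²+ln²0.116) = 0.566.
From t_p = π/ω_d, ω_d = π/0.0460 = 68.3 rad/s, so ω_n = ω_d/√(1−ζ²) = 82.8 rad/s.
t_s ≈ 4/(ζω_n) = 4/(0.566·82.8) = 0.0854 s.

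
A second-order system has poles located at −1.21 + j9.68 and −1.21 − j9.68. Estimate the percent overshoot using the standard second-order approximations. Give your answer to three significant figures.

%OS ≈ 67.5%

|pole| = ω_n = √(1.21² + 9.68²) = 9.76 rad/s; ζ = cos θ = σ/ω_n = 0.124.
%OS = 100·exp(−πζ/√(1−ζ²)) = 67.5%.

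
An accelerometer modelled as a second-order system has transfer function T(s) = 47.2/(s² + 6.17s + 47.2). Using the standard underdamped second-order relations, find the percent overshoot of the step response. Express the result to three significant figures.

%OS ≈ 20.6%

Comparing the denominator to s² + 2ζω_n s + ω_n²: ω_n = √47.2 = 6.87 rad/s, and 2ζω_n = 6.17 so ζ = 6.17/(2·6.87) = 0.449.
%OS = 100 e^{−πζ/√(1−ζ²)} with ζ = 0.449 gives 20.6%.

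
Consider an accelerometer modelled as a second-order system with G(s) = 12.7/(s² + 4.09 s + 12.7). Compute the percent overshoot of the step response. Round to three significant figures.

Comparing the denominator to s² + 2ζω_n s + ω_n²: ω_n = √12.7 = 3.56 rad/s, and 2ζω_n = 4.09 so ζ = 4.09/(2·3.56) = 0.574.
Overshoot: exp(−π·0.574/√(1−0.574²)) = 0.111, i.e. 11.1%.

%OS ≈ 11.1%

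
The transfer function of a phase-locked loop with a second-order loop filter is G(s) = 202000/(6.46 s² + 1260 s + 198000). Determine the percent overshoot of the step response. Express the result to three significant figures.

%OS ≈ 12.2%

Dividing through by 6.46: denominator becomes s² + 195.0 s + 30650.
So ω_n = √30650 = 175 rad/s and ζ = 195.0/(2·175) = 0.557.
%OS = 100 e^{−πζ/√(1−ζ²)} with ζ = 0.557 gives 12.2%.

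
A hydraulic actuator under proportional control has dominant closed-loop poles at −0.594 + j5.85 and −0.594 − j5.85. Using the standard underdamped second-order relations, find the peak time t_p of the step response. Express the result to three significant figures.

t_p = π/ω_d with ω_d = 5.85 (the imaginary part), so t_p = 0.537 s.

t_p ≈ 0.537 s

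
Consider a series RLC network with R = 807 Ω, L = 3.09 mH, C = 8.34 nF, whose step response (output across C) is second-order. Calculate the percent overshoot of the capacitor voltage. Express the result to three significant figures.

%OS ≈ 6.19%

For a series RLC circuit (capacitor voltage as output), ω_n = 1/√(LC) = 1/√(3.09 mH · 8.34 nF) = 197000 rad/s.
ζ = (R/2)·√(C/L) = (807/2)·√(8.34 nF/3.09 mH) = 0.663.
%OS = 100·exp(−πζ/√(1−ζ²)) = 6.19%.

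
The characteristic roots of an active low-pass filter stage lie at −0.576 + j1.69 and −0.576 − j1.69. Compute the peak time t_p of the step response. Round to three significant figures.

t_p ≈ 1.86 s

t_p = π/ω_d with ω_d = 1.69 (the imaginary part), so t_p = 1.86 s.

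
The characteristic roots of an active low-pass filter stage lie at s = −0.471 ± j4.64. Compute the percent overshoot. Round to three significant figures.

%OS ≈ 72.7%

|pole| = ω_n = √(0.471² + 4.64²) = 4.66 rad/s; ζ = cos θ = σ/ω_n = 0.101.
%OS = 100·exp(−πζ/√(1−ζ²)) = 72.7%.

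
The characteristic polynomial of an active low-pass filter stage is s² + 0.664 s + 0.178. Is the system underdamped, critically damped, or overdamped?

underdamped

a² − 4b = 0.664² − 4·0.178 < 0 (complex roots); the system is underdamped.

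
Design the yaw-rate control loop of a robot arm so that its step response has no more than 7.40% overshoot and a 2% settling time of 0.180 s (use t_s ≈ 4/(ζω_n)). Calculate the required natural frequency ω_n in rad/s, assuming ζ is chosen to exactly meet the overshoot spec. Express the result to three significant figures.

ω_n ≈ 34.8 rad/s

ζ = −ln(OS)/√(π² + (ln OS)²). With OS = 0.0740, ln OS = −2.604 and ζ = 2.604/4.080 = 0.638.
From t_s ≈ 4/(ζω_n): ω_n = 4/(ζ·t_s) = 4/(0.638·0.180) = 34.8 rad/s.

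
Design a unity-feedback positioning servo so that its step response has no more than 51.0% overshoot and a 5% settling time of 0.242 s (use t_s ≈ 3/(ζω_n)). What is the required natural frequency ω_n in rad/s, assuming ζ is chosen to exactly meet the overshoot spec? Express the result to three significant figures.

From %OS = 100·exp(−πζ/√(1−ζ²)), invert to get ζ = −ln(OS)/√(π² + ln²(OS)) with OS = 0.510.
−ln 0.510 = 0.6733, so ζ = 0.6733/√(π² + 0.4534) = 0.210.
Then ω_n = 3/(ζ t_s) = 3/(0.210 × 0.242) = 59.2 rad/s.

ω_n ≈ 59.2 rad/s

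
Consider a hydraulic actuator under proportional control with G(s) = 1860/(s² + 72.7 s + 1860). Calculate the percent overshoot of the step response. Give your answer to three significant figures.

ω_n = √1860 = 43.1 rad/s; ζ = 72.7/(2·43.1) = 0.843.
%OS = 100·exp(−πζ/√(1−ζ²)) = 0.730%.

%OS ≈ 0.730%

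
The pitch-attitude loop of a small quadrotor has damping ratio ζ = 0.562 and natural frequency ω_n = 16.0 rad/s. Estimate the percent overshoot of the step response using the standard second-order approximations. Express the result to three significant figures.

For an underdamped second-order system, %OS = 100·exp(−πζ/√(1−ζ²)).
πζ/√(1−ζ²) = π·0.562/√(1−0.316) = 2.135, so %OS = 100·e^(−2.135) = 11.8%.

%OS ≈ 11.8%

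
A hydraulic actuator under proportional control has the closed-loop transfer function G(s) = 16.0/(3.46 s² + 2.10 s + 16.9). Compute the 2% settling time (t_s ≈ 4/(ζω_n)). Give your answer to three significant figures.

t_s ≈ 13.2 s

Dividing through by 3.46: denominator becomes s² + 0.6069 s + 4.884.
So ω_n = √4.884 = 2.21 rad/s and ζ = 0.6069/(2·2.21) = 0.137.
t_s ≈ 4/(ζω_n) = 13.2 s.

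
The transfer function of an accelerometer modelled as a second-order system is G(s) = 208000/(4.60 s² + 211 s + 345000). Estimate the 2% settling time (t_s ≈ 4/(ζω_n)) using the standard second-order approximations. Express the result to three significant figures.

Dividing through by 4.60: denominator becomes s² + 45.87 s + 75000.
So ω_n = √75000 = 274 rad/s and ζ = 45.87/(2·274) = 0.0837.
t_s ≈ 4/(ζω_n) = 0.174 s.

t_s ≈ 0.174 s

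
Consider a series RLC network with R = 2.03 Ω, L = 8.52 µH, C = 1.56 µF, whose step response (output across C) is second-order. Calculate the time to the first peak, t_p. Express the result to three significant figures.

t_p ≈ 0.0000127 s

For a series RLC circuit (capacitor voltage as output), ω_n = 1/√(LC) = 1/√(8.52 µH · 1.56 µF) = 274000 rad/s.
ζ = (R/2)·√(C/L) = (2.03/2)·√(1.56 µF/8.52 µH) = 0.434.
The damped frequency ω_d = ω_n√(1−ζ²) = 247000 rad/s. t_p = π/ω_d = 0.0000127 s.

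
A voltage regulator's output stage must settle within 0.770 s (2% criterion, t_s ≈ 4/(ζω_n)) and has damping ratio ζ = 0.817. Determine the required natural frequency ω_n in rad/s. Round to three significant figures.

ω_n ≈ 6.36 rad/s

Rearranging t_s ≈ 4/(ζω_n) gives ω_n = 4/(ζ·t_s) = 4/(0.817 × 0.770) = 6.36 rad/s.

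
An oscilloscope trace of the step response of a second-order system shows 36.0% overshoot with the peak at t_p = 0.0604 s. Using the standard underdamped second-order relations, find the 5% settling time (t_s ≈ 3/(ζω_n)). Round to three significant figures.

ζ from %OS: ζ = |ln 0.360|/√(π²+ln²0.360) = 0.309.
t_p = π/ω_d ⇒ ω_d = 52.0 rad/s; then ω_n = ω_d/√(1−ζ²) = 54.7 rad/s.
t_s ≈ 3/(ζω_n) = 3/(0.309·54.7) = 0.177 s.

t_s ≈ 0.177 s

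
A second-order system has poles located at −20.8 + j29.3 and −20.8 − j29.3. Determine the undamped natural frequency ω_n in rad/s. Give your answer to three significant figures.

ω_n ≈ 35.9 rad/s

With σ = 20.8, ω_d = 29.3: ω_n = √(σ²+ω_d²) = 35.9 rad/s, ζ = σ/ω_n = 0.579.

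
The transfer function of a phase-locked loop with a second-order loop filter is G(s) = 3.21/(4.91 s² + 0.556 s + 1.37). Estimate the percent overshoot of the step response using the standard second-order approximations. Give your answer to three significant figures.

Dividing through by 4.91: denominator becomes s² + 0.1132 s + 0.2790.
So ω_n = √0.2790 = 0.528 rad/s and ζ = 0.1132/(2·0.528) = 0.107.
%OS = 100 e^{−πζ/√(1−ζ²)} with ζ = 0.107 gives 71.3%.

%OS ≈ 71.3%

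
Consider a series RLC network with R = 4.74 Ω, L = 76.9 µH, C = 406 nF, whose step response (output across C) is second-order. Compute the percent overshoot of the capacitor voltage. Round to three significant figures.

%OS ≈ 57.7%

For a series RLC circuit (capacitor voltage as output), ω_n = 1/√(LC) = 1/√(76.9 µH · 406 nF) = 179000 rad/s.
ζ = (R/2)·√(C/L) = (4.74/2)·√(406 nF/76.9 µH) = 0.172.
%OS = 100 e^{−πζ/√(1−ζ²)} with ζ = 0.172 gives 57.7%.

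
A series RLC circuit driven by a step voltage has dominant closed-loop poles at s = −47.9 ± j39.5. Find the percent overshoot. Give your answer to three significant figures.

|pole| = ω_n = √(47.9² + 39.5²) = 62.1 rad/s; ζ = cos θ = σ/ω_n = 0.772.
%OS = 100·exp(−πζ/√(1−ζ²)) = 2.22%.

%OS ≈ 2.22%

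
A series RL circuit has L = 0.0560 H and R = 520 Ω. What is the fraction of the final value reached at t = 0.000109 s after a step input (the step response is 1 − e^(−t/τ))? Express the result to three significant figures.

y/y_∞ ≈ 0.637

τ = L/R = 0.0560/520 = 0.000108 s.
y(t)/y_∞ = 1 − e^(−t/τ) = 1 − e^(−0.000109/0.000108) = 1 − e^(−1.01) = 0.637.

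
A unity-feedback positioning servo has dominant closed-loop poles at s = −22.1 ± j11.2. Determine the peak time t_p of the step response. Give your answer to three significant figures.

t_p ≈ 0.280 s

t_p = π/ω_d with ω_d = 11.2 (the imaginary part), so t_p = 0.280 s.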